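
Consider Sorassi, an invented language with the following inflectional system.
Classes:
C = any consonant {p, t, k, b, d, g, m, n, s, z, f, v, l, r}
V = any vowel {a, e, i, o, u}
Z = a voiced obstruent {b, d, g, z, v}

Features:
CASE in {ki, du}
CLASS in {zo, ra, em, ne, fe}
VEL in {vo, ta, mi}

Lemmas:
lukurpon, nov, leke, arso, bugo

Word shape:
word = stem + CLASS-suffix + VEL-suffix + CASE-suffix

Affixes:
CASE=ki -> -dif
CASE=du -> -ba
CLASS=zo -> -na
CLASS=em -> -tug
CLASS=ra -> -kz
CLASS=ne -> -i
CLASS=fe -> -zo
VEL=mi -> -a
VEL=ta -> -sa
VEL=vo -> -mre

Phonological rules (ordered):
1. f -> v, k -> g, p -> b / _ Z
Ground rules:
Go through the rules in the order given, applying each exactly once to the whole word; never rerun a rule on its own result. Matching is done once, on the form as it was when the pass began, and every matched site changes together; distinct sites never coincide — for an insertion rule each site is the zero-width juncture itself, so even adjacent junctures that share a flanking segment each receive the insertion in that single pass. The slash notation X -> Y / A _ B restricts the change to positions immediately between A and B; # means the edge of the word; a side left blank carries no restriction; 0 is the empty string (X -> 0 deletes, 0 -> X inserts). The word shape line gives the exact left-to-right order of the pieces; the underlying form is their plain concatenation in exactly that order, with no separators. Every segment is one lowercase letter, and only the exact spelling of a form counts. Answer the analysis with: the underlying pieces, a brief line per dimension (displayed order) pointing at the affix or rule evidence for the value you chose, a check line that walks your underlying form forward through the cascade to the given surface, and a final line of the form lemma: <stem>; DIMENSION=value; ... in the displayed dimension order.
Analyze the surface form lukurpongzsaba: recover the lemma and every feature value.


underlying: lukurpon-kz-sa-ba
CASE=du - signalled by the affix -ba
CLASS=ra - signalled by the affix -kz
VEL=ta - signalled by the affix -sa
check: lukurponkzsaba -> lukurpongzsaba
lemma: lukurpon; CASE=du; CLASS=ra; VEL=ta


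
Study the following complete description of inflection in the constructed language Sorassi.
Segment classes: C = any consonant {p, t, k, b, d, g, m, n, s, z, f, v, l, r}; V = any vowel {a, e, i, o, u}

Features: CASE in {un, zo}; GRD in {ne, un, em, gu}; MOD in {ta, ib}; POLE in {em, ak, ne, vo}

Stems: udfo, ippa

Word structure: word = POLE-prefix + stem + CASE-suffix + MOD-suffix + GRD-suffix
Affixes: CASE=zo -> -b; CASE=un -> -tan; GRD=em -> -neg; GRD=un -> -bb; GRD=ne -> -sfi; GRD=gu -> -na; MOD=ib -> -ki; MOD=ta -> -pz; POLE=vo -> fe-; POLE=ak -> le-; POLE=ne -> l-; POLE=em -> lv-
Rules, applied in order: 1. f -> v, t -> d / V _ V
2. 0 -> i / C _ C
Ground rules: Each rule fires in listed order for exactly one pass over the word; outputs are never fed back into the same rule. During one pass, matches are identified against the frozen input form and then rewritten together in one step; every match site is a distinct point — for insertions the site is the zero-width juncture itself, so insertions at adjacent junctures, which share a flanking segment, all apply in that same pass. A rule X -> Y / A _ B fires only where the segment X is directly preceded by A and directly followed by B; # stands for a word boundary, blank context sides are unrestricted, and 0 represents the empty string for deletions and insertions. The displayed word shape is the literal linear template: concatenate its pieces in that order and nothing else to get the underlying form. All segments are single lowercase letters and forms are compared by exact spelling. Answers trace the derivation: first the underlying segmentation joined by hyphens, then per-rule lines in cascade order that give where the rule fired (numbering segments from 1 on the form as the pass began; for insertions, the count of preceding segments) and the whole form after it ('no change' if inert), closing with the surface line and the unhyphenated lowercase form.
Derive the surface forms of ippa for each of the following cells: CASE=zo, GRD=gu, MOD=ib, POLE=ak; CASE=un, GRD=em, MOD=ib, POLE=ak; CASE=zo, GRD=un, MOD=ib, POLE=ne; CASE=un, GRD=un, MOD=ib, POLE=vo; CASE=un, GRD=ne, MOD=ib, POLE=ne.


cell CASE=zo, GRD=gu, MOD=ib, POLE=ak:
underlying: le-ippa-b-ki-na
1. f -> v, t -> d / V _ V: no change
2. 0 -> i / C _ C: inserts after position(s) 4, 7: leipipabikina
surface: leipipabikina

cell CASE=un, GRD=em, MOD=ib, POLE=ak:
underlying: le-ippa-tan-ki-neg
1. f -> v, t -> d / V _ V: fires at position(s) 7: leippadankineg
2. 0 -> i / C _ C: inserts after position(s) 4, 9: leipipadanikineg
surface: leipipadanikineg

cell CASE=zo, GRD=un, MOD=ib, POLE=ne:
underlying: l-ippa-b-ki-bb
1. f -> v, t -> d / V _ V: no change
2. 0 -> i / C _ C: inserts after position(s) 3, 6, 9: lipipabikibib
surface: lipipabikibib

cell CASE=un, GRD=un, MOD=ib, POLE=vo:
underlying: fe-ippa-tan-ki-bb
1. f -> v, t -> d / V _ V: fires at position(s) 7: feippadankibb
2. 0 -> i / C _ C: inserts after position(s) 4, 9, 12: feipipadanikibib
surface: feipipadanikibib

cell CASE=un, GRD=ne, MOD=ib, POLE=ne:
underlying: l-ippa-tan-ki-sfi
1. f -> v, t -> d / V _ V: fires at position(s) 6: lippadankisfi
2. 0 -> i / C _ C: inserts after position(s) 3, 8, 11: lipipadanikisifi
surface: lipipadanikisifi


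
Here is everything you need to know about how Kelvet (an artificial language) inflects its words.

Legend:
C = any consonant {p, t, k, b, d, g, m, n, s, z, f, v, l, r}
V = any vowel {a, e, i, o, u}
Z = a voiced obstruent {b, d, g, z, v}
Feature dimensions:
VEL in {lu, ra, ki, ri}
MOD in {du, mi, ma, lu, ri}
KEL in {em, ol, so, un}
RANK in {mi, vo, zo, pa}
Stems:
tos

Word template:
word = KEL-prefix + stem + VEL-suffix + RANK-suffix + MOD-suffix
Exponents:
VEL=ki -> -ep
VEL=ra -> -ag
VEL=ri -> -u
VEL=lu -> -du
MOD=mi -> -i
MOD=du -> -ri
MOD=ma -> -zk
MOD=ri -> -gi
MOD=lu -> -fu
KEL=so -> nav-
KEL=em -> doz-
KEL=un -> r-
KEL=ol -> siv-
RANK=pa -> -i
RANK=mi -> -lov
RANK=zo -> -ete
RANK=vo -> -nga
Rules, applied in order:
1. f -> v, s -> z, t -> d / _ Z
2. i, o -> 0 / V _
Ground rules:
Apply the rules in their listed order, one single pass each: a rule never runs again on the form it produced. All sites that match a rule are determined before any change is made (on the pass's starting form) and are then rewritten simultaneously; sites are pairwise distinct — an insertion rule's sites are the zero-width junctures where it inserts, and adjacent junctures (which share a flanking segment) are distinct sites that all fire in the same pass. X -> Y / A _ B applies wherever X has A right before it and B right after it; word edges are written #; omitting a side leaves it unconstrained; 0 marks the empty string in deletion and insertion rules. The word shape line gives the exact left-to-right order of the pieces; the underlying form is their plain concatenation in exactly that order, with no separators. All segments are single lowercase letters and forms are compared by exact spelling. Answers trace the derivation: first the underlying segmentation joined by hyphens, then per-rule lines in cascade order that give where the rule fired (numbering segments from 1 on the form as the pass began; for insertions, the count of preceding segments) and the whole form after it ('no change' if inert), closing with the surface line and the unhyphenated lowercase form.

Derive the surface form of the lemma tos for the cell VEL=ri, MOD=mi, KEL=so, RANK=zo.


underlying: nav-tos-u-ete-i
1. f -> v, s -> z, t -> d / _ Z: no change
2. i, o -> 0 / V _: fires at position(s) 11: navtosuete
surface: navtosuete


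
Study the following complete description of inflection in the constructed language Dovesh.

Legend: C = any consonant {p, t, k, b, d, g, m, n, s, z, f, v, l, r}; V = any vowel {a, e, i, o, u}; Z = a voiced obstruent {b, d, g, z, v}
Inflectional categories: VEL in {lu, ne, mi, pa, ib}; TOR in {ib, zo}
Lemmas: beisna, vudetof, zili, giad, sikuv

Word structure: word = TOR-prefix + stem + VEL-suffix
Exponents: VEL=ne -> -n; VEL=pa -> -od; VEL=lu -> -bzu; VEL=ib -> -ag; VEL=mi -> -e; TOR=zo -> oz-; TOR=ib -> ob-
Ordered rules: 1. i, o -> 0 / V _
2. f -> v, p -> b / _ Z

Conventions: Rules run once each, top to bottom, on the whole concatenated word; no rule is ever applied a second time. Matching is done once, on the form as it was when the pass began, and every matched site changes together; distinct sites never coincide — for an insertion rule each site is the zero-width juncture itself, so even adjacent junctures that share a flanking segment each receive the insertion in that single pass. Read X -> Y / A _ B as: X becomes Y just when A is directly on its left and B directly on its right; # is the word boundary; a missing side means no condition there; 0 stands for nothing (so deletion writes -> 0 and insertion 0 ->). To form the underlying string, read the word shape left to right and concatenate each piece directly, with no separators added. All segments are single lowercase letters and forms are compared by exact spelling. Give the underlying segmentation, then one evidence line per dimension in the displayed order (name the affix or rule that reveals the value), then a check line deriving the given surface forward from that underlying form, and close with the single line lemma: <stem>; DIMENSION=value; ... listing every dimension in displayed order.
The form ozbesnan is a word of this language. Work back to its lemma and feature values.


underlying: oz-beisna-n
VEL=ne - signalled by the affix -n
TOR=zo - signalled by the affix oz-
check: ozbeisnan -> ozbesnan -> ozbesnan
lemma: beisna; VEL=ne; TOR=zo


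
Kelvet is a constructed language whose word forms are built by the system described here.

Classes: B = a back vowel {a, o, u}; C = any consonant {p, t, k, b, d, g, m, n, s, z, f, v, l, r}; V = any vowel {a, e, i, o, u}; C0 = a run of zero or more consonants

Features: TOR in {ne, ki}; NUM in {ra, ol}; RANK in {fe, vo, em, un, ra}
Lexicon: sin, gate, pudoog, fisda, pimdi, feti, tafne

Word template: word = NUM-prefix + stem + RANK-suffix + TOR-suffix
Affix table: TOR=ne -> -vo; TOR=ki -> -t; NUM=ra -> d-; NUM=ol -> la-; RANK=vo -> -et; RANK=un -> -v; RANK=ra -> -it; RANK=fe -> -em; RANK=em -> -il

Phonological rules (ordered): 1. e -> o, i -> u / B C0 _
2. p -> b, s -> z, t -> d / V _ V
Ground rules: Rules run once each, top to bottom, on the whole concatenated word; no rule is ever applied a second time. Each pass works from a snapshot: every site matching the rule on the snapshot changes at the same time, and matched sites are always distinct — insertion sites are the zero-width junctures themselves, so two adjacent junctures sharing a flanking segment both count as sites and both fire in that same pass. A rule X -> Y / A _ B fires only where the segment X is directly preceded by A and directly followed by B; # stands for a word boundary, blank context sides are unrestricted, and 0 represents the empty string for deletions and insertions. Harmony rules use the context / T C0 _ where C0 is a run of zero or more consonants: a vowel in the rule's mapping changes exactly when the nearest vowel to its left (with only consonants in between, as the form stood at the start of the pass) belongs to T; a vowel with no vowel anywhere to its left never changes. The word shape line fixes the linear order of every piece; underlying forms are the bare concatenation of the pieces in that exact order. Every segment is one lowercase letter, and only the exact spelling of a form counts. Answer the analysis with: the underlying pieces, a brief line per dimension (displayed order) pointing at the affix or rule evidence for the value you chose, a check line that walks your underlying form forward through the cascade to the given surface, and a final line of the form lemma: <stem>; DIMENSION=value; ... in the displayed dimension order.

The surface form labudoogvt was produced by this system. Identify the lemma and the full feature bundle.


underlying: la-pudoog-v-t
TOR=ki - signalled by the affix -t
NUM=ol - signalled by the affix la-
RANK=un - signalled by the affix -v
check: lapudoogvt -> lapudoogvt -> labudoogvt
lemma: pudoog; TOR=ki; NUM=ol; RANK=un


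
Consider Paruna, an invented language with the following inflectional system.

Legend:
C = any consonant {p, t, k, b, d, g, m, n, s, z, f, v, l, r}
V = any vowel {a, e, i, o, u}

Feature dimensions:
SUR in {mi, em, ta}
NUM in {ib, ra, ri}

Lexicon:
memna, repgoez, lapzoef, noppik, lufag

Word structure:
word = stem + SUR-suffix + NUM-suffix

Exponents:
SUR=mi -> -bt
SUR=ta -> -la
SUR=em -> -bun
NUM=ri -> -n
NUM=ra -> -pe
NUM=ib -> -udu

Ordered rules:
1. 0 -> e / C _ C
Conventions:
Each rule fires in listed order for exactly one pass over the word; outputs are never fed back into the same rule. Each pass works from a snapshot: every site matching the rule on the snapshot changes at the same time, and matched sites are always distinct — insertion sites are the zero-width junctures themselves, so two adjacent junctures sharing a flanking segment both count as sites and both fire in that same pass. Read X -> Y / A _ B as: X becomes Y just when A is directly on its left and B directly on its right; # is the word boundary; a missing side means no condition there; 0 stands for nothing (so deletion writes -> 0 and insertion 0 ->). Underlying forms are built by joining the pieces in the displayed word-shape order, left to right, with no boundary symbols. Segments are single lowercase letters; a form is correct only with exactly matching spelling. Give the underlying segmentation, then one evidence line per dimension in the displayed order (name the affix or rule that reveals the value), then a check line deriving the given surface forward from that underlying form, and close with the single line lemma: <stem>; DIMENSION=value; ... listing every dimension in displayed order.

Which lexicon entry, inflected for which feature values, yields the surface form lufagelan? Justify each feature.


underlying: lufag-la-n
SUR=ta - signalled by the affix -la
NUM=ri - signalled by the affix -n
check: lufaglan -> lufagelan
lemma: lufag; SUR=ta; NUM=ri


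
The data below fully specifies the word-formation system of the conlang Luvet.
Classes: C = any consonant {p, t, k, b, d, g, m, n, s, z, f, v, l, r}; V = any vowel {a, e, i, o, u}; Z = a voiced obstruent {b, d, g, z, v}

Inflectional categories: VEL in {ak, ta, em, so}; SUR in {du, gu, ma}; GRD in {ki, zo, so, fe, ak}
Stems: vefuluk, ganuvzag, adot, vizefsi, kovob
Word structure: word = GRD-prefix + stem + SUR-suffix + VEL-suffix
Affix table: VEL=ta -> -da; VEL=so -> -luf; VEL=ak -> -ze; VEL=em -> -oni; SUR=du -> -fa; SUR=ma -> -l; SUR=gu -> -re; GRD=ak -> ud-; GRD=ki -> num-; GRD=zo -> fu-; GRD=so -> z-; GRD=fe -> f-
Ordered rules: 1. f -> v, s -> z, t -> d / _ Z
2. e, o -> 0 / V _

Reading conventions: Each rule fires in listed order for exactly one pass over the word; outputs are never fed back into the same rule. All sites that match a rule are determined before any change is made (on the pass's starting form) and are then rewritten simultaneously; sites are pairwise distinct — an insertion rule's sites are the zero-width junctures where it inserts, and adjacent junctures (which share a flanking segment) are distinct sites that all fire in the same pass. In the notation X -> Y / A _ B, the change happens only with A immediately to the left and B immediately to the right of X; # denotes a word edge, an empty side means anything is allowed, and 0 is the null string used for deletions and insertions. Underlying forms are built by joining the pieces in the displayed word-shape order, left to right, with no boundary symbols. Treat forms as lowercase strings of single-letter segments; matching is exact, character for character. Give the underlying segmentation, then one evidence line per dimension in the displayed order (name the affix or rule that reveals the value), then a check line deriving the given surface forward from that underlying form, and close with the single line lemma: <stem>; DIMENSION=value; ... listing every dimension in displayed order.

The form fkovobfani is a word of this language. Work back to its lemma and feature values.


underlying: f-kovob-fa-oni
VEL=em - signalled by the affix -oni
SUR=du - signalled by the affix -fa
GRD=fe - signalled by the affix f-
check: fkovobfaoni -> fkovobfaoni -> fkovobfani
lemma: kovob; VEL=em; SUR=du; GRD=fe


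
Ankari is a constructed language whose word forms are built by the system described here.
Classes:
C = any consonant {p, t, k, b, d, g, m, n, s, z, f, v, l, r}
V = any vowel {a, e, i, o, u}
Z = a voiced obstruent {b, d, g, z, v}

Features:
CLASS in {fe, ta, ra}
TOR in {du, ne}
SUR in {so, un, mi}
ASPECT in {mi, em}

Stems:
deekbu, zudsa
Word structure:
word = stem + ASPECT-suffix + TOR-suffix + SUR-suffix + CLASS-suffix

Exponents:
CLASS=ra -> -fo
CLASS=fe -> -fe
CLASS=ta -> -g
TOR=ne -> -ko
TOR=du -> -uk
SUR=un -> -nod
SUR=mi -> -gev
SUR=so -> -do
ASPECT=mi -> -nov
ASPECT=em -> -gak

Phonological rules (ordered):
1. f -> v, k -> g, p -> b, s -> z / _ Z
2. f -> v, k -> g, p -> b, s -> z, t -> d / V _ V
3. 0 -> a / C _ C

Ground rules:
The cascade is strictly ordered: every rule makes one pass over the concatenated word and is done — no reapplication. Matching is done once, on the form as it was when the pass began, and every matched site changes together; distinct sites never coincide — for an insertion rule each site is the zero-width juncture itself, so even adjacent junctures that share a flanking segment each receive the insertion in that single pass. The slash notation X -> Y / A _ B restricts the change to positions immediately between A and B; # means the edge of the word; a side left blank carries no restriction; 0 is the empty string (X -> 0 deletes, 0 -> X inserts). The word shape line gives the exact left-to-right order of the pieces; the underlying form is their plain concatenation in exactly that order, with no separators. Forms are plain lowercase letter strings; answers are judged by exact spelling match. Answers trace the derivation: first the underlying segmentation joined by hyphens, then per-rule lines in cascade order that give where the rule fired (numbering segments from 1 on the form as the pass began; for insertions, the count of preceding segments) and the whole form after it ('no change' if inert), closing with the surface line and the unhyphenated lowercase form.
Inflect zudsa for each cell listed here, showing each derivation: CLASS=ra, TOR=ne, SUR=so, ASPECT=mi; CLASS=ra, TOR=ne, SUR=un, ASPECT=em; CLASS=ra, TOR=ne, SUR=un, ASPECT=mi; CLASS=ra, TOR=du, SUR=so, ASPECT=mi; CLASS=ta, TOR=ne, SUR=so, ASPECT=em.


cell CLASS=ra, TOR=ne, SUR=so, ASPECT=mi:
underlying: zudsa-nov-ko-do-fo
1. f -> v, k -> g, p -> b, s -> z / _ Z: no change
2. f -> v, k -> g, p -> b, s -> z, t -> d / V _ V: fires at position(s) 13: zudsanovkodovo
3. 0 -> a / C _ C: inserts after position(s) 3, 8: zudasanovakodovo
surface: zudasanovakodovo

cell CLASS=ra, TOR=ne, SUR=un, ASPECT=em:
underlying: zudsa-gak-ko-nod-fo
1. f -> v, k -> g, p -> b, s -> z / _ Z: no change
2. f -> v, k -> g, p -> b, s -> z, t -> d / V _ V: no change
3. 0 -> a / C _ C: inserts after position(s) 3, 8, 13: zudasagakakonodafo
surface: zudasagakakonodafo

cell CLASS=ra, TOR=ne, SUR=un, ASPECT=mi:
underlying: zudsa-nov-ko-nod-fo
1. f -> v, k -> g, p -> b, s -> z / _ Z: no change
2. f -> v, k -> g, p -> b, s -> z, t -> d / V _ V: no change
3. 0 -> a / C _ C: inserts after position(s) 3, 8, 13: zudasanovakonodafo
surface: zudasanovakonodafo

cell CLASS=ra, TOR=du, SUR=so, ASPECT=mi:
underlying: zudsa-nov-uk-do-fo
1. f -> v, k -> g, p -> b, s -> z / _ Z: fires at position(s) 10: zudsanovugdofo
2. f -> v, k -> g, p -> b, s -> z, t -> d / V _ V: fires at position(s) 13: zudsanovugdovo
3. 0 -> a / C _ C: inserts after position(s) 3, 10: zudasanovugadovo
surface: zudasanovugadovo

cell CLASS=ta, TOR=ne, SUR=so, ASPECT=em:
underlying: zudsa-gak-ko-do-g
1. f -> v, k -> g, p -> b, s -> z / _ Z: no change
2. f -> v, k -> g, p -> b, s -> z, t -> d / V _ V: no change
3. 0 -> a / C _ C: inserts after position(s) 3, 8: zudasagakakodog
surface: zudasagakakodog


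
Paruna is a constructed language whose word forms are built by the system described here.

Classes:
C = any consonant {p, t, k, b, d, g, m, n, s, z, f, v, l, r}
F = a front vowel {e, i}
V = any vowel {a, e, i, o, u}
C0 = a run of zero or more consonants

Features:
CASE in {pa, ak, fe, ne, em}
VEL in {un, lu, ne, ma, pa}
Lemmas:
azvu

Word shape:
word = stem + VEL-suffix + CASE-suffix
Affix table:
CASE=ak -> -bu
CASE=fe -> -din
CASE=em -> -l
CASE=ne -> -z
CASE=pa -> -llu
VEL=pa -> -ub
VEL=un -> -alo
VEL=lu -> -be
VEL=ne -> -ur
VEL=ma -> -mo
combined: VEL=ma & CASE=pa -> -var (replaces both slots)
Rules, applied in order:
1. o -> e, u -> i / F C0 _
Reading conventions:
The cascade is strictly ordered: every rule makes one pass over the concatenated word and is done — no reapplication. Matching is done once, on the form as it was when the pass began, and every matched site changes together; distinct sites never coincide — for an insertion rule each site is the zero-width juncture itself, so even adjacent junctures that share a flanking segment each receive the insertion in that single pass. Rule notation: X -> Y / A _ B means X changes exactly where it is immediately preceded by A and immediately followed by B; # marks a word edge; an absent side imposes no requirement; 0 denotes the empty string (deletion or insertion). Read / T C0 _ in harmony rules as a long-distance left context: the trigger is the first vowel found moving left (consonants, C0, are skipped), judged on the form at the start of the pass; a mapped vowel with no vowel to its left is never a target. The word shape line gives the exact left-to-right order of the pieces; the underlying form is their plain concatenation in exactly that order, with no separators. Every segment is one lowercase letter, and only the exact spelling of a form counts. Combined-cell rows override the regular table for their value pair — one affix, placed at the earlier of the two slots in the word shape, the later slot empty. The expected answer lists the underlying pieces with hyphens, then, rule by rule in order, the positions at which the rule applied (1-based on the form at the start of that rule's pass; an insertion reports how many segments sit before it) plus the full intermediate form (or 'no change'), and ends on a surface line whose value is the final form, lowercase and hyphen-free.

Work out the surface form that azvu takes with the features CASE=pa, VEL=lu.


underlying: azvu-be-llu
1. o -> e, u -> i / F C0 _: fires at position(s) 9: azvubelli
surface: azvubelli


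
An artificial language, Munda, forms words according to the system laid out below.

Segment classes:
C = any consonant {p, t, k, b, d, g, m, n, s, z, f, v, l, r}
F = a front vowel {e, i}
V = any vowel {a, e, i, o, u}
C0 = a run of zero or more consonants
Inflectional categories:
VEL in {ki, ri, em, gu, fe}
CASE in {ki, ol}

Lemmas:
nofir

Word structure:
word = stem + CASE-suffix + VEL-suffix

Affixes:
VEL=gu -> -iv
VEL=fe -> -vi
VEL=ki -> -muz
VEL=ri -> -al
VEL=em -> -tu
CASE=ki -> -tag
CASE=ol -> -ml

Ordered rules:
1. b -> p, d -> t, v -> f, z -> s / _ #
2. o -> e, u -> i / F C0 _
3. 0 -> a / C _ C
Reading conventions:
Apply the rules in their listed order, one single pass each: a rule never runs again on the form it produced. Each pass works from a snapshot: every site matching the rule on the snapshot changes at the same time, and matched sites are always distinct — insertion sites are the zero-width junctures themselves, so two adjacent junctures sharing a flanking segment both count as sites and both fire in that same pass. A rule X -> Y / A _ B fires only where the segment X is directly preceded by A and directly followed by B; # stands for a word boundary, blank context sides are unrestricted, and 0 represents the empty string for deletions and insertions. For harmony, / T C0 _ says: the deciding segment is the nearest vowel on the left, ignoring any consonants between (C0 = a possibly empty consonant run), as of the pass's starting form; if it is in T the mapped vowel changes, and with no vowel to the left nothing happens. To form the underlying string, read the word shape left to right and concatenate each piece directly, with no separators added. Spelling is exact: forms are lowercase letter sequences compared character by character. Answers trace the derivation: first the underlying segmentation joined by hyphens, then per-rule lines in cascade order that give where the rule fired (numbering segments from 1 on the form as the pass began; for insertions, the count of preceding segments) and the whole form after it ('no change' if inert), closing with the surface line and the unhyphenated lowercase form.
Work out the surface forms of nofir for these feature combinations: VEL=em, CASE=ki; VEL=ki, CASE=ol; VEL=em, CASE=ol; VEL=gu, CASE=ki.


cell VEL=em, CASE=ki:
underlying: nofir-tag-tu
1. b -> p, d -> t, v -> f, z -> s / _ #: no change
2. o -> e, u -> i / F C0 _: no change
3. 0 -> a / C _ C: inserts after position(s) 5, 8: nofiratagatu
surface: nofiratagatu

cell VEL=ki, CASE=ol:
underlying: nofir-ml-muz
1. b -> p, d -> t, v -> f, z -> s / _ #: fires at position(s) 10: nofirmlmus
2. o -> e, u -> i / F C0 _: fires at position(s) 9: nofirmlmis
3. 0 -> a / C _ C: inserts after position(s) 5, 6, 7: nofiramalamis
surface: nofiramalamis

cell VEL=em, CASE=ol:
underlying: nofir-ml-tu
1. b -> p, d -> t, v -> f, z -> s / _ #: no change
2. o -> e, u -> i / F C0 _: fires at position(s) 9: nofirmlti
3. 0 -> a / C _ C: inserts after position(s) 5, 6, 7: nofiramalati
surface: nofiramalati

cell VEL=gu, CASE=ki:
underlying: nofir-tag-iv
1. b -> p, d -> t, v -> f, z -> s / _ #: fires at position(s) 10: nofirtagif
2. o -> e, u -> i / F C0 _: no change
3. 0 -> a / C _ C: inserts after position(s) 5: nofiratagif
surface: nofiratagif


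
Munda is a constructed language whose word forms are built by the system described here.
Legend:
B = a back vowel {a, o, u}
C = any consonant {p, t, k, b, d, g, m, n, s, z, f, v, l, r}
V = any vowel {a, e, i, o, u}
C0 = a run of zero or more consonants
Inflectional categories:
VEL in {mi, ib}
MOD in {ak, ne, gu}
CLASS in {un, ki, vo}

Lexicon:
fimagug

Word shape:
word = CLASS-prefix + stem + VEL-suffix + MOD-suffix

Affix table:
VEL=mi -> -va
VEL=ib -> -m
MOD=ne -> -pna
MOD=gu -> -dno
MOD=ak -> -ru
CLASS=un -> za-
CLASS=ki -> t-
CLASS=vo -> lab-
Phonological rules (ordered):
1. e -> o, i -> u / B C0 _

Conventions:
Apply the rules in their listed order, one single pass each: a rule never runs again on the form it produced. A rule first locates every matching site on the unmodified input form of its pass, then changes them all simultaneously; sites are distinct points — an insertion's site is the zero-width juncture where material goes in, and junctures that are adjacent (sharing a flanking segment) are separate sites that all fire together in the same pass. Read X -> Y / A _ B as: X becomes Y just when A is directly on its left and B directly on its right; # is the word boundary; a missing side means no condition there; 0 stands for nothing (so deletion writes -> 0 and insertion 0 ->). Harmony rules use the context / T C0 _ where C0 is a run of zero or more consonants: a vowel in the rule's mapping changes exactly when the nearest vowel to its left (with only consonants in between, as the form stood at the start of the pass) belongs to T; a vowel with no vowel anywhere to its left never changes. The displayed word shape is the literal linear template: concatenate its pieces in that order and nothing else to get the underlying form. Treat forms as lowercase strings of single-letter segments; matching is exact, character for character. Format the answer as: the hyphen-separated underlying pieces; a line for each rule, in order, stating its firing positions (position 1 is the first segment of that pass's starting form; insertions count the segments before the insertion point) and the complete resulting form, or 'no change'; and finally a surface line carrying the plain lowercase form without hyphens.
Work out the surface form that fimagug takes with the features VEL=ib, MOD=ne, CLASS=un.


underlying: za-fimagug-m-pna
1. e -> o, i -> u / B C0 _: fires at position(s) 4: zafumagugmpna
surface: zafumagugmpna


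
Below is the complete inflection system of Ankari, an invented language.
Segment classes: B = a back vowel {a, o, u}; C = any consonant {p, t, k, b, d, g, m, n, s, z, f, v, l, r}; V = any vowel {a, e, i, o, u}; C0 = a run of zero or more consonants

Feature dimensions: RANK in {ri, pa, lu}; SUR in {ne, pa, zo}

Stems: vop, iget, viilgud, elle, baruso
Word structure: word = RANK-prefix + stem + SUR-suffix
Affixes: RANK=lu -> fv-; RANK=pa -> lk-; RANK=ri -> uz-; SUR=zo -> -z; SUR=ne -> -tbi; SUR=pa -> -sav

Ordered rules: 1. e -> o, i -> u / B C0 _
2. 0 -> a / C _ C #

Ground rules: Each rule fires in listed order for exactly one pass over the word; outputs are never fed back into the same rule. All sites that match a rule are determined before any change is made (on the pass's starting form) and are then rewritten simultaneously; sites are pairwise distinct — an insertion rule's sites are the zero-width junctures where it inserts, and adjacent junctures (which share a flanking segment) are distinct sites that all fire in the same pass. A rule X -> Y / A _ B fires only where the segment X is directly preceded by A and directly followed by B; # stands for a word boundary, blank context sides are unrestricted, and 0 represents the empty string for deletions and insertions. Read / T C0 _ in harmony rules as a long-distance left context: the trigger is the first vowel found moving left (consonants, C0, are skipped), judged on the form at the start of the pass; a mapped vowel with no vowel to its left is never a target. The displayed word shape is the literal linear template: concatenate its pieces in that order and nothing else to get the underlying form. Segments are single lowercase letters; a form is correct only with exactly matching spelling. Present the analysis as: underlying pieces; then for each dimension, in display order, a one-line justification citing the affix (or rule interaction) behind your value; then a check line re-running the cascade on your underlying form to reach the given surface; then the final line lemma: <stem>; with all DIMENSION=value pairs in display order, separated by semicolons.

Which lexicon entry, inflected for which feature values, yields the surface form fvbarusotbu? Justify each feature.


underlying: fv-baruso-tbi
RANK=lu - signalled by the affix fv-
SUR=ne - signalled by the affix -tbi
check: fvbarusotbi -> fvbarusotbu -> fvbarusotbu
lemma: baruso; RANK=lu; SUR=ne


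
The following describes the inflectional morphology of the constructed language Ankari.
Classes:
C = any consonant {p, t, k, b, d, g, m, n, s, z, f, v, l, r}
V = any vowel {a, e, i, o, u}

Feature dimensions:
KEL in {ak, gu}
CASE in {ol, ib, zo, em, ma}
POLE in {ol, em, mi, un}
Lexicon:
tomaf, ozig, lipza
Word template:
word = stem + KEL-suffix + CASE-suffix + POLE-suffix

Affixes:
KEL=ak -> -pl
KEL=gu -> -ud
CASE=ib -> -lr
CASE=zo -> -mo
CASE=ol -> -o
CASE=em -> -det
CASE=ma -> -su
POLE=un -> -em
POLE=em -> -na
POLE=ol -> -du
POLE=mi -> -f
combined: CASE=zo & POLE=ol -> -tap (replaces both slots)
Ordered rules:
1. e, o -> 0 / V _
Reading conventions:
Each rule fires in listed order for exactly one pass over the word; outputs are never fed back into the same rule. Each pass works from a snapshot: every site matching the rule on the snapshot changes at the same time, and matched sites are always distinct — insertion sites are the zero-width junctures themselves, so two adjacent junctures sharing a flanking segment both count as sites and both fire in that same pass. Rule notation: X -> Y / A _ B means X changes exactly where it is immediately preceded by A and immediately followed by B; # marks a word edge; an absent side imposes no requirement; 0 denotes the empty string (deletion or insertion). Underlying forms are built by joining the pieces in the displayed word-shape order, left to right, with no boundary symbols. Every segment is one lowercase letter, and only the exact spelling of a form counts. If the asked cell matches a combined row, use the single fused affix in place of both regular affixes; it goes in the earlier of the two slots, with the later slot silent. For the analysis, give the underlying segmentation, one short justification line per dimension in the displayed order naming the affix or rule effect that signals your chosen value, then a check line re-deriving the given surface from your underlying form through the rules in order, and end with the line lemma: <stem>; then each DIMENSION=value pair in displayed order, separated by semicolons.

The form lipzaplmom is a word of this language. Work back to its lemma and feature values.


underlying: lipza-pl-mo-em
KEL=ak - signalled by the affix -pl
CASE=zo - signalled by the affix -mo
POLE=un - signalled by the affix -em
check: lipzaplmoem -> lipzaplmom
lemma: lipza; KEL=ak; CASE=zo; POLE=un


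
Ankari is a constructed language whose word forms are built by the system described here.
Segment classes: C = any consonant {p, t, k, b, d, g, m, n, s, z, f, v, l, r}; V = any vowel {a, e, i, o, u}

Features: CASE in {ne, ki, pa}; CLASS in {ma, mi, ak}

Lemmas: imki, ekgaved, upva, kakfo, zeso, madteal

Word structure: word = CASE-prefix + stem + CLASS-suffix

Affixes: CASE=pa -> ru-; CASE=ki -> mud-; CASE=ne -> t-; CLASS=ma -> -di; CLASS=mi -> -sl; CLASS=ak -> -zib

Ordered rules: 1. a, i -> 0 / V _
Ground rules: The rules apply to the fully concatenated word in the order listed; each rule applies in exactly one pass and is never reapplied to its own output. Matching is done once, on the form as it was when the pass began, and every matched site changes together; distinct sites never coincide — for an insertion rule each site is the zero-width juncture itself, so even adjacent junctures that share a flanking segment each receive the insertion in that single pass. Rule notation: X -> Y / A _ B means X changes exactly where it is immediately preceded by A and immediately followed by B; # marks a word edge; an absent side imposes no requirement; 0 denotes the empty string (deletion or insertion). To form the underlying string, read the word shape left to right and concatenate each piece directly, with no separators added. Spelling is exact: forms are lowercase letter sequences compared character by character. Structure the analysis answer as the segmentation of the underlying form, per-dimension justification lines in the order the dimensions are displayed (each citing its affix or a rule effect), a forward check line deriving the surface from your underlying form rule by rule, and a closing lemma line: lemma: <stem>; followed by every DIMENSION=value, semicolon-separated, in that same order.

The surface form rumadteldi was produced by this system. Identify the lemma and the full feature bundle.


underlying: ru-madteal-di
CASE=pa - signalled by the affix ru-
CLASS=ma - signalled by the affix -di
check: rumadtealdi -> rumadteldi
lemma: madteal; CASE=pa; CLASS=ma


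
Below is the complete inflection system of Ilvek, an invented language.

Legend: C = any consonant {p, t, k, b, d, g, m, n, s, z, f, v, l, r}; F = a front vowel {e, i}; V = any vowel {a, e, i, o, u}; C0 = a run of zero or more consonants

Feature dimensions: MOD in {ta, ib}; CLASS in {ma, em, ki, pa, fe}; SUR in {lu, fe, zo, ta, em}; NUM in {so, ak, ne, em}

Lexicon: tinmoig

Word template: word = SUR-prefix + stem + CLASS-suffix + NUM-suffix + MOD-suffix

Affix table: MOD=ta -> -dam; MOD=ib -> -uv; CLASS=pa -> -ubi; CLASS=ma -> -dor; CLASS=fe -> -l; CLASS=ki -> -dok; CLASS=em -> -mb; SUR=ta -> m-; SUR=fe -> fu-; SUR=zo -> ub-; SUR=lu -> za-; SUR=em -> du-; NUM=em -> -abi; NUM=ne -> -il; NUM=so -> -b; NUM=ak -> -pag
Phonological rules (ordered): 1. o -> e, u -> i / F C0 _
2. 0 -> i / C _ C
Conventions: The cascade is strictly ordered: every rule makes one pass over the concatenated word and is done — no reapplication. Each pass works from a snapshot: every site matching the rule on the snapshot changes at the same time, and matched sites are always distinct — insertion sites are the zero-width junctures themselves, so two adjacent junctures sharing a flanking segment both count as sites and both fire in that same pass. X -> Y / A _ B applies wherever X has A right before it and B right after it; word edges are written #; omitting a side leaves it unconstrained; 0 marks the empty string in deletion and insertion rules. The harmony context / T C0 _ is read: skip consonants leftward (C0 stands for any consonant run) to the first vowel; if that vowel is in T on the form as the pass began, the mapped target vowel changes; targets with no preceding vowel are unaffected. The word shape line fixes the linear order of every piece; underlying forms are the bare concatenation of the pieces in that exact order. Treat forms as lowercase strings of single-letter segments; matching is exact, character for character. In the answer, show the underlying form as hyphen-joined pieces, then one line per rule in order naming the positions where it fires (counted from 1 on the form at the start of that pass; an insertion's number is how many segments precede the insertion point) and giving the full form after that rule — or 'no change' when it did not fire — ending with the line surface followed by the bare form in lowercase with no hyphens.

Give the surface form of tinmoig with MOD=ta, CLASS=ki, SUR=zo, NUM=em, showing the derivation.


underlying: ub-tinmoig-dok-abi-dam
1. o -> e, u -> i / F C0 _: fires at position(s) 7, 11: ubtinmeigdekabidam
2. 0 -> i / C _ C: inserts after position(s) 2, 5, 9: ubitinimeigidekabidam
surface: ubitinimeigidekabidam


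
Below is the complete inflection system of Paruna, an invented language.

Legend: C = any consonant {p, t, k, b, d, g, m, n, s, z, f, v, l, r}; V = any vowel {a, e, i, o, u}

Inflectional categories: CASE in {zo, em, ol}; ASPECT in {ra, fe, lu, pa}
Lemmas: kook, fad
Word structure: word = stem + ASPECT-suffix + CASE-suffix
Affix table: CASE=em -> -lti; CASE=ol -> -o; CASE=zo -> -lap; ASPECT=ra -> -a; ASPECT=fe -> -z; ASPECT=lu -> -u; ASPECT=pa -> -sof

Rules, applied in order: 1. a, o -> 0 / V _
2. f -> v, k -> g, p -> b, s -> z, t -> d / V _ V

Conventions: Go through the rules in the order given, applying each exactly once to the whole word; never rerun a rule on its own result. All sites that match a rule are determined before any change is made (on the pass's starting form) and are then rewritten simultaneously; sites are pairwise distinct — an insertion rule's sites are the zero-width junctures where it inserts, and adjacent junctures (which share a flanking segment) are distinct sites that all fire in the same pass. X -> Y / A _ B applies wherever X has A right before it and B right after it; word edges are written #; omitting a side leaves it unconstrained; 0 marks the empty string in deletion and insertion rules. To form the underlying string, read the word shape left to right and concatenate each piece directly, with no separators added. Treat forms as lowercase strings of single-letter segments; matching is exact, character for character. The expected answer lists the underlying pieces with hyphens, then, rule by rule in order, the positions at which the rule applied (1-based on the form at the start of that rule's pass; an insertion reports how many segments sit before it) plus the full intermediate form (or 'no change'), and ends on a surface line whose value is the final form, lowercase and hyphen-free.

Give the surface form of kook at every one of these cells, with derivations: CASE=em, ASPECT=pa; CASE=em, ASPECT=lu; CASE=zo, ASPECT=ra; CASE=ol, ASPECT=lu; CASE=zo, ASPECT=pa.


cell CASE=em, ASPECT=pa:
underlying: kook-sof-lti
1. a, o -> 0 / V _: fires at position(s) 3: koksoflti
2. f -> v, k -> g, p -> b, s -> z, t -> d / V _ V: no change
surface: koksoflti

cell CASE=em, ASPECT=lu:
underlying: kook-u-lti
1. a, o -> 0 / V _: fires at position(s) 3: kokulti
2. f -> v, k -> g, p -> b, s -> z, t -> d / V _ V: fires at position(s) 3: kogulti
surface: kogulti

cell CASE=zo, ASPECT=ra:
underlying: kook-a-lap
1. a, o -> 0 / V _: fires at position(s) 3: kokalap
2. f -> v, k -> g, p -> b, s -> z, t -> d / V _ V: fires at position(s) 3: kogalap
surface: kogalap

cell CASE=ol, ASPECT=lu:
underlying: kook-u-o
1. a, o -> 0 / V _: fires at position(s) 3, 6: koku
2. f -> v, k -> g, p -> b, s -> z, t -> d / V _ V: fires at position(s) 3: kogu
surface: kogu

cell CASE=zo, ASPECT=pa:
underlying: kook-sof-lap
1. a, o -> 0 / V _: fires at position(s) 3: koksoflap
2. f -> v, k -> g, p -> b, s -> z, t -> d / V _ V: no change
surface: koksoflap
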